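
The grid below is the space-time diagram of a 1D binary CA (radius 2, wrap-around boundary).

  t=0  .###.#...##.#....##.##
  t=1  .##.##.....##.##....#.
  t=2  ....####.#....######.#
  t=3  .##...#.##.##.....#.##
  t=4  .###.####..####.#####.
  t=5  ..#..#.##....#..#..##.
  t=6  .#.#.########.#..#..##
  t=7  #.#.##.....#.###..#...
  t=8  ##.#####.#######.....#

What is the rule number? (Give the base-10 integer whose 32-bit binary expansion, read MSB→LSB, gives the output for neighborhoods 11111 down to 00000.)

1439784486

  ##### -> .   bit 31 = 0  t=2,i=16
  ####. -> #   bit 30 = 1  t=2,i=6
  ###.# -> .   bit 29 = 0  t=0,i=3
  ###.. -> #   bit 28 = 1  t=4,i=8
  ##.## -> .   bit 27 = 0  t=0,i=0
  ##.#. -> #   bit 26 = 1  t=0,i=4
  ##..# -> .   bit 25 = 0  t=4,i=9
  ##... -> #   bit 24 = 1  t=1,i=6
  #.### -> #   bit 23 = 1  t=0,i=1
  #.##. -> #   bit 22 = 1  t=0,i=20
  #.#.# -> .   bit 21 = 0  t=6,i=1
  #.#.. -> #   bit 20 = 1  t=0,i=5
  #..## -> .   bit 19 = 0  t=1,i=0
  #..#. -> .   bit 18 = 0  t=5,i=4
  #...# -> .   bit 17 = 0  t=0,i=7
  #.... -> #   bit 16 = 1  t=0,i=14
  .#### -> .   bit 15 = 0  t=2,i=5
  .###. -> #   bit 14 = 1  t=0,i=2
  .##.# -> .   bit 13 = 0  t=0,i=10
  .##.. -> #   bit 12 = 1  t=1,i=5
  .#.## -> #   bit 11 = 1  t=3,i=7
  .#.#. -> #   bit 10 = 1  t=6,i=2
  .#..# -> #   bit 9 = 1  t=1,i=21
  .#... -> .   bit 8 = 0  t=0,i=6
  ..### -> .   bit 7 = 0  t=2,i=4
  ..##. -> .   bit 6 = 0  t=0,i=9
  ..#.# -> #   bit 5 = 1  t=3,i=6
  ..#.. -> .   bit 4 = 0  t=1,i=20
  ...## -> .   bit 3 = 0  t=0,i=8
  ...#. -> #   bit 2 = 1  t=1,i=19
  ....# -> #   bit 1 = 1  t=0,i=15
  ..... -> .   bit 0 = 0  t=1,i=8
  bits 01010101110100010101111000100110 = 1439784486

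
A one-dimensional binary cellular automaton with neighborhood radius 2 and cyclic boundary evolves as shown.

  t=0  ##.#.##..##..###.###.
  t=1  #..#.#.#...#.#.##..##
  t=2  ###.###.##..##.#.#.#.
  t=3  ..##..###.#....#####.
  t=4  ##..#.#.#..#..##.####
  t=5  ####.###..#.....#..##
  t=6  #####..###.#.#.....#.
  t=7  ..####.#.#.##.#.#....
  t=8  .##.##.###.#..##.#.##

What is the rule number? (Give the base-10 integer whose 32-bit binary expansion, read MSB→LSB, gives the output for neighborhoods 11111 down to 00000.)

4217767305

  #####|#  b31=1 t=3,i=17
  ####.|#  b30=1 t=3,i=18
  ###.#|#  b29=1 t=0,i=15
  ###..|#  b28=1 t=1,i=0
  ##.##|#  b27=1 t=0,i=16
  ##.#.|.  b26=0 t=0,i=2
  ##..#|#  b25=1 t=0,i=7
  ##...|#  b24=1 t=3,i=20
  #.###|.  b23=0 t=0,i=17
  #.##.|#  b22=1 t=0,i=0
  #.#.#|#  b21=1 t=0,i=3
  #.#..|.  b20=0 t=1,i=7
  #..##|.  b19=0 t=0,i=8
  #..#.|#  b18=1 t=1,i=2
  #...#|#  b17=1 t=1,i=9
  #....|.  b16=0 t=3,i=12
  .####|.  b15=0 t=3,i=16
  .###.|.  b14=0 t=0,i=14
  .##.#|.  b13=0 t=0,i=1
  .##..|.  b12=0 t=0,i=6
  .#.##|.  b11=0 t=0,i=4
  .#.#.|#  b10=1 t=1,i=4
  .#..#|.  b9=0 t=4,i=9
  .#...|#  b8=1 t=1,i=8
  ..###|#  b7=1 t=0,i=13
  ..##.|.  b6=0 t=0,i=9
  ..#.#|.  b5=0 t=1,i=3
  ..#..|.  b4=0 t=4,i=11
  ...##|#  b3=1 t=3,i=1
  ...#.|.  b2=0 t=1,i=10
  ....#|.  b1=0 t=3,i=13
  .....|#  b0=1 t=5,i=13
  bits 11111011011001100000010110001001 = 4217767305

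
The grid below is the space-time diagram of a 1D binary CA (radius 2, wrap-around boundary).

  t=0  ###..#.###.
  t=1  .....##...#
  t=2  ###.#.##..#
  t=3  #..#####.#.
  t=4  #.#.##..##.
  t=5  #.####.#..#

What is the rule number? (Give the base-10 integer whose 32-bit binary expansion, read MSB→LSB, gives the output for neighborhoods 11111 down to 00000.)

2373556537

  [31] ##### => #  t=3,i=5
  [30] ####. => .  t=2,i=1
  [29] ###.# => .  t=0,i=9
  [28] ###.. => .  t=0,i=2
  [27] ##.## => #  t=0,i=10
  [26] ##.#. => #  t=2,i=3
  [25] ##..# => .  t=0,i=3
  [24] ##... => #  t=1,i=7
  [23] #.### => .  t=0,i=0
  [22] #.##. => #  t=2,i=6
  [21] #.#.# => #  t=2,i=4
  [20] #.#.. => #  t=3,i=0
  [19] #..## => #  t=2,i=9
  [18] #..#. => .  t=0,i=4
  [17] #...# => .  t=1,i=8
  [16] #.... => #  t=1,i=1
  [15] .#### => #  t=2,i=0
  [14] .###. => .  t=0,i=1
  [13] .##.# => .  t=4,i=9
  [12] .##.. => #  t=1,i=6
  [11] .#.## => #  t=0,i=6
  [10] .#.#. => .  t=3,i=10
  [9] .#..# => .  t=3,i=1
  [8] .#... => #  t=1,i=0
  [7] ..### => .  t=2,i=10
  [6] ..##. => .  t=1,i=5
  [5] ..#.# => #  t=0,i=5
  [4] ..#.. => #  t=1,i=10
  [3] ...## => #  t=1,i=4
  [2] ...#. => .  t=1,i=9
  [1] ....# => .  t=1,i=3
  [0] ..... => #  t=1,i=2
  bits 10001101011110011001100100111001 = 2373556537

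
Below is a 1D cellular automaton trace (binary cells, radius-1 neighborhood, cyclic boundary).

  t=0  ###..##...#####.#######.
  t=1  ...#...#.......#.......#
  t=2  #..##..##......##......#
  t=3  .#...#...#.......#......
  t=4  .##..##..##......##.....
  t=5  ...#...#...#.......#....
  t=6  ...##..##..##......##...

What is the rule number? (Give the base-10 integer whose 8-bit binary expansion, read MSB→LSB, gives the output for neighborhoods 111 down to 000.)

52

  ###|.  b7=0 t=0,i=1
  ##.|.  b6=0 t=0,i=2
  #.#|#  b5=1 t=0,i=15
  #..|#  b4=1 t=0,i=3
  .##|.  b3=0 t=0,i=0
  .#.|#  b2=1 t=1,i=3
  ..#|.  b1=0 t=0,i=4
  ...|.  b0=0 t=0,i=8
  bits 00110100 = 52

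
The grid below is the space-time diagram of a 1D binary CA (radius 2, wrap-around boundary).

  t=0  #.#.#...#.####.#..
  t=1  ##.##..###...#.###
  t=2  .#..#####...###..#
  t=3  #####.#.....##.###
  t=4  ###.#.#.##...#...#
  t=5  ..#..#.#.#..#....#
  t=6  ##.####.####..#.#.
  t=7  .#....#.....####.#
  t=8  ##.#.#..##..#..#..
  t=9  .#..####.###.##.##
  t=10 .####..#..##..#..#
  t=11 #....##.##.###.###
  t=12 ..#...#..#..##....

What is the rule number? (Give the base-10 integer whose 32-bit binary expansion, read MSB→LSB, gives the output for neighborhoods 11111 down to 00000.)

  #####|#  b31=1 t=1,i=17
  ####.|.  b30=0 t=0,i=12
  ###.#|#  b29=1 t=0,i=13
  ###..|.  b28=0 t=1,i=9
  ##.##|.  b27=0 t=1,i=2
  ##.#.|.  b26=0 t=0,i=14
  ##..#|#  b25=1 t=1,i=5
  ##...|.  b24=0 t=1,i=10
  #.###|.  b23=0 t=0,i=10
  #.##.|.  b22=0 t=1,i=3
  #.#.#|.  b21=0 t=0,i=2
  #.#..|#  b20=1 t=0,i=4
  #..##|#  b19=1 t=1,i=6
  #..#.|#  b18=1 t=0,i=17
  #...#|.  b17=0 t=0,i=6
  #....|#  b16=1 t=3,i=8
  .####|.  b15=0 t=0,i=11
  .###.|#  b14=1 t=1,i=8
  .##.#|#  b13=1 t=3,i=13
  .##..|#  b12=1 t=1,i=4
  .#.##|#  b11=1 t=0,i=9
  .#.#.|#  b10=1 t=0,i=1
  .#..#|#  b9=1 t=0,i=16
  .#...|.  b8=0 t=0,i=5
  ..###|#  b7=1 t=1,i=7
  ..##.|.  b6=0 t=3,i=12
  ..#.#|#  b5=1 t=0,i=0
  ..#..|.  b4=0 t=4,i=13
  ...##|.  b3=0 t=2,i=11
  ...#.|#  b2=1 t=0,i=7
  ....#|.  b1=0 t=3,i=10
  .....|#  b0=1 t=3,i=9
  bits 10100010000111010111111010100101 = 2719841957

2719841957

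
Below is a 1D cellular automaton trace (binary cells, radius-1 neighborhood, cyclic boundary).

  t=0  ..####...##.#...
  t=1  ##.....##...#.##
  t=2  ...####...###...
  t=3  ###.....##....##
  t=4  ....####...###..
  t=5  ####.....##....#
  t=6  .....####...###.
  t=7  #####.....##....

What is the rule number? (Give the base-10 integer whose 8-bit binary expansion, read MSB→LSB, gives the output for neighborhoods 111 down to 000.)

7

  ###|.  b7=0 t=0,i=3
  ##.|.  b6=0 t=0,i=5
  #.#|.  b5=0 t=0,i=11
  #..|.  b4=0 t=0,i=6
  .##|.  b3=0 t=0,i=2
  .#.|#  b2=1 t=0,i=12
  ..#|#  b1=1 t=0,i=1
  ...|#  b0=1 t=0,i=0
  bits 00000111 = 7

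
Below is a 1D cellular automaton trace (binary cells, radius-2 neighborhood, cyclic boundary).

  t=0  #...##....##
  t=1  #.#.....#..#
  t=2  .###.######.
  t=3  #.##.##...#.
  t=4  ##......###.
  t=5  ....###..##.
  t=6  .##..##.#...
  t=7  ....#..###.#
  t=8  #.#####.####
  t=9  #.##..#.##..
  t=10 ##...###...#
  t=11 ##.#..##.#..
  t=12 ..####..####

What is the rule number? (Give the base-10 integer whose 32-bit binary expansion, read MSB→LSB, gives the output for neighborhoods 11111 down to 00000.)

884919095

  ##### -> .   bit 31 = 0  t=2,i=7
  ####. -> .   bit 30 = 0  t=2,i=9
  ###.# -> #   bit 29 = 1  t=2,i=3
  ###.. -> #   bit 28 = 1  t=0,i=0
  ##.## -> .   bit 27 = 0  t=2,i=4
  ##.#. -> #   bit 26 = 1  t=1,i=1
  ##..# -> .   bit 25 = 0  t=2,i=11
  ##... -> .   bit 24 = 0  t=0,i=1
  #.### -> #   bit 23 = 1  t=2,i=5
  #.##. -> .   bit 22 = 0  t=3,i=2
  #.#.# -> #   bit 21 = 1  t=3,i=0
  #.#.. -> #   bit 20 = 1  t=1,i=2
  #..## -> #   bit 19 = 1  t=1,i=10
  #..#. -> #   bit 18 = 1  t=9,i=5
  #...# -> #   bit 17 = 1  t=0,i=2
  #.... -> .   bit 16 = 0  t=0,i=7
  .#### -> #   bit 15 = 1  t=2,i=6
  .###. -> #   bit 14 = 1  t=0,i=11
  .##.# -> .   bit 13 = 0  t=1,i=0
  .##.. -> .   bit 12 = 0  t=0,i=5
  .#.## -> #   bit 11 = 1  t=3,i=1
  .#.#. -> .   bit 10 = 0  t=3,i=11
  .#..# -> #   bit 9 = 1  t=1,i=9
  .#... -> #   bit 8 = 1  t=1,i=3
  ..### -> .   bit 7 = 0  t=0,i=10
  ..##. -> .   bit 6 = 0  t=0,i=4
  ..#.# -> #   bit 5 = 1  t=3,i=10
  ..#.. -> #   bit 4 = 1  t=1,i=8
  ...## -> .   bit 3 = 0  t=0,i=3
  ...#. -> #   bit 2 = 1  t=1,i=7
  ....# -> #   bit 1 = 1  t=0,i=8
  ..... -> #   bit 0 = 1  t=1,i=5
  bits 00110100101111101100101100110111 = 884919095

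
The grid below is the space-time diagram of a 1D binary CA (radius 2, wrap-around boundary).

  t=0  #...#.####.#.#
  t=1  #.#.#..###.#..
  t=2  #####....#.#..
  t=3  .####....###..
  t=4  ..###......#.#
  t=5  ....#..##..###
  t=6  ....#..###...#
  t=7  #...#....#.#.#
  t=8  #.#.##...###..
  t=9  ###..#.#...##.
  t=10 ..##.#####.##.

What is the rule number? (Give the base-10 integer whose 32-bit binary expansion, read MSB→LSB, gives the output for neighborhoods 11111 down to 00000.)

  nb #####: next=#  (t=2,i=2, bit31=1)
  nb ####.: next=#  (t=0,i=8, bit30=1)
  nb ###.#: next=#  (t=0,i=9, bit29=1)
  nb ###..: next=#  (t=2,i=4, bit28=1)
  nb ##.##: next=.  (t=9,i=13, bit27=0)
  nb ##.#.: next=.  (t=0,i=10, bit26=0)
  nb ##..#: next=#  (t=5,i=9, bit25=1)
  nb ##...: next=.  (t=0,i=1, bit24=0)
  nb #.###: next=.  (t=0,i=6, bit23=0)
  nb #.##.: next=.  (t=0,i=13, bit22=0)
  nb #.#.#: next=#  (t=0,i=11, bit21=1)
  nb #.#..: next=#  (t=1,i=4, bit20=1)
  nb #..##: next=.  (t=1,i=6, bit19=0)
  nb #..#.: next=.  (t=1,i=13, bit18=0)
  nb #...#: next=#  (t=0,i=2, bit17=1)
  nb #....: next=.  (t=2,i=6, bit16=0)
  nb .####: next=#  (t=0,i=7, bit15=1)
  nb .###.: next=.  (t=1,i=8, bit14=0)
  nb .##.#: next=#  (t=9,i=12, bit13=1)
  nb .##..: next=#  (t=0,i=0, bit12=1)
  nb .#.##: next=.  (t=0,i=5, bit11=0)
  nb .#.#.: next=#  (t=1,i=1, bit10=1)
  nb .#..#: next=.  (t=1,i=5, bit9=0)
  nb .#...: next=#  (t=6,i=0, bit8=1)
  nb ..###: next=.  (t=1,i=7, bit7=0)
  nb ..##.: next=#  (t=5,i=7, bit6=1)
  nb ..#.#: next=#  (t=0,i=4, bit5=1)
  nb ..#..: next=#  (t=5,i=4, bit4=1)
  nb ...##: next=.  (t=3,i=0, bit3=0)
  nb ...#.: next=.  (t=0,i=3, bit2=0)
  nb ....#: next=.  (t=2,i=7, bit1=0)
  nb .....: next=#  (t=4,i=7, bit0=1)
  bits 11110010001100101011010101110001 = 4063409521

4063409521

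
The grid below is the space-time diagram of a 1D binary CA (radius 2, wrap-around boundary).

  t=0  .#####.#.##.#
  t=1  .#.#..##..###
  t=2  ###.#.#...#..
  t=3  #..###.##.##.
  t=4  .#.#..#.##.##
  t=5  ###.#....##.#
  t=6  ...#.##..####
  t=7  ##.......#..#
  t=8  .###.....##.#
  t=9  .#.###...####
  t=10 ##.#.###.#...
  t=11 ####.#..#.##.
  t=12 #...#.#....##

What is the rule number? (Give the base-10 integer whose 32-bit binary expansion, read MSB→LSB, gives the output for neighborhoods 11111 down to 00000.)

2644715472

  nb #####: next=#  (t=0,i=3, bit31=1)
  nb ####.: next=.  (t=0,i=4, bit30=0)
  nb ###.#: next=.  (t=0,i=5, bit29=0)
  nb ###..: next=#  (t=6,i=12, bit28=1)
  nb ##.##: next=#  (t=3,i=6, bit27=1)
  nb ##.#.: next=#  (t=0,i=6, bit26=1)
  nb ##..#: next=.  (t=1,i=8, bit25=0)
  nb ##...: next=#  (t=6,i=0, bit24=1)
  nb #.###: next=#  (t=0,i=1, bit23=1)
  nb #.##.: next=.  (t=0,i=9, bit22=0)
  nb #.#.#: next=#  (t=0,i=7, bit21=1)
  nb #.#..: next=.  (t=1,i=3, bit20=0)
  nb #..##: next=.  (t=1,i=5, bit19=0)
  nb #..#.: next=.  (t=4,i=5, bit18=0)
  nb #...#: next=#  (t=2,i=8, bit17=1)
  nb #....: next=#  (t=5,i=6, bit16=1)
  nb .####: next=.  (t=0,i=2, bit15=0)
  nb .###.: next=.  (t=1,i=11, bit14=0)
  nb .##.#: next=#  (t=0,i=10, bit13=1)
  nb .##..: next=.  (t=1,i=7, bit12=0)
  nb .#.##: next=.  (t=0,i=0, bit11=0)
  nb .#.#.: next=#  (t=1,i=2, bit10=1)
  nb .#..#: next=#  (t=1,i=4, bit9=1)
  nb .#...: next=#  (t=2,i=7, bit8=1)
  nb ..###: next=#  (t=1,i=10, bit7=1)
  nb ..##.: next=#  (t=1,i=6, bit6=1)
  nb ..#.#: next=.  (t=4,i=6, bit5=0)
  nb ..#..: next=#  (t=2,i=10, bit4=1)
  nb ...##: next=.  (t=5,i=8, bit3=0)
  nb ...#.: next=.  (t=2,i=9, bit2=0)
  nb ....#: next=.  (t=5,i=7, bit1=0)
  nb .....: next=.  (t=7,i=4, bit0=0)
  bits 10011101101000110010011111010000 = 2644715472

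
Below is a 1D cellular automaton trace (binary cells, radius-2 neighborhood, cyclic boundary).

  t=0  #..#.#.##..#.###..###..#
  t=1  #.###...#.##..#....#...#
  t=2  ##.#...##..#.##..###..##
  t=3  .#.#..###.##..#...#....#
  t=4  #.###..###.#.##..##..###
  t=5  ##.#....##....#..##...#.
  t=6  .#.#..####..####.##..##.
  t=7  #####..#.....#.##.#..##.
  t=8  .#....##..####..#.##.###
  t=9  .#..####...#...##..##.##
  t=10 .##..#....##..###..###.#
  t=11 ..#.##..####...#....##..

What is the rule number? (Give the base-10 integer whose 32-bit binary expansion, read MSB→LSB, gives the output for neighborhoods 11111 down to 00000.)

672462463

  nb #####: next=.  (t=7,i=2, bit31=0)
  nb ####.: next=.  (t=2,i=0, bit30=0)
  nb ###.#: next=#  (t=2,i=1, bit29=1)
  nb ###..: next=.  (t=0,i=15, bit28=0)
  nb ##.##: next=#  (t=1,i=1, bit27=1)
  nb ##.#.: next=.  (t=2,i=2, bit26=0)
  nb ##..#: next=.  (t=0,i=1, bit25=0)
  nb ##...: next=.  (t=1,i=5, bit24=0)
  nb #.###: next=.  (t=0,i=13, bit23=0)
  nb #.##.: next=.  (t=0,i=7, bit22=0)
  nb #.#.#: next=.  (t=0,i=5, bit21=0)
  nb #.#..: next=#  (t=2,i=3, bit20=1)
  nb #..##: next=.  (t=0,i=17, bit19=0)
  nb #..#.: next=#  (t=0,i=2, bit18=1)
  nb #...#: next=.  (t=1,i=6, bit17=0)
  nb #....: next=.  (t=1,i=16, bit16=0)
  nb .####: next=#  (t=2,i=23, bit15=1)
  nb .###.: next=#  (t=0,i=14, bit14=1)
  nb .##.#: next=#  (t=1,i=0, bit13=1)
  nb .##..: next=#  (t=0,i=0, bit12=1)
  nb .#.##: next=.  (t=0,i=6, bit11=0)
  nb .#.#.: next=#  (t=0,i=4, bit10=1)
  nb .#..#: next=#  (t=3,i=4, bit9=1)
  nb .#...: next=.  (t=1,i=15, bit8=0)
  nb ..###: next=.  (t=0,i=18, bit7=0)
  nb ..##.: next=#  (t=0,i=23, bit6=1)
  nb ..#.#: next=#  (t=0,i=3, bit5=1)
  nb ..#..: next=#  (t=1,i=14, bit4=1)
  nb ...##: next=#  (t=1,i=22, bit3=1)
  nb ...#.: next=#  (t=1,i=7, bit2=1)
  nb ....#: next=#  (t=1,i=17, bit1=1)
  nb .....: next=#  (t=7,i=10, bit0=1)
  bits 00101000000101001111011001111111 = 672462463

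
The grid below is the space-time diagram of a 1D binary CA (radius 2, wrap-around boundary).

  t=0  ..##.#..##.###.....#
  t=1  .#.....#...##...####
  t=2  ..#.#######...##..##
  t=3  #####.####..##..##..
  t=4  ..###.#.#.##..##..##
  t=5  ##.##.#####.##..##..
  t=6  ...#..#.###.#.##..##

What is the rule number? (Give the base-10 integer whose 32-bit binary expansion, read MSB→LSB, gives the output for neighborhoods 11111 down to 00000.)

  [31] ##### => #  t=2,i=6
  [30] ####. => #  t=1,i=18
  [29] ###.# => #  t=1,i=19
  [28] ###.. => .  t=0,i=13
  [27] ##.## => .  t=0,i=10
  [26] ##.#. => .  t=0,i=4
  [25] ##..# => #  t=2,i=0
  [24] ##... => .  t=0,i=14
  [23] #.### => #  t=0,i=11
  [22] #.##. => #  t=4,i=10
  [21] #.#.# => #  t=4,i=6
  [20] #.#.. => .  t=0,i=5
  [19] #..## => #  t=0,i=1
  [18] #..#. => #  t=2,i=1
  [17] #...# => #  t=1,i=9
  [16] #.... => .  t=0,i=15
  [15] .#### => .  t=1,i=17
  [14] .###. => #  t=0,i=12
  [13] .##.# => .  t=0,i=3
  [12] .##.. => .  t=1,i=12
  [11] .#.## => #  t=2,i=3
  [10] .#.#. => #  t=4,i=7
  [9] .#..# => .  t=0,i=0
  [8] .#... => #  t=1,i=2
  [7] ..### => .  t=1,i=16
  [6] ..##. => .  t=0,i=2
  [5] ..#.# => #  t=2,i=2
  [4] ..#.. => #  t=0,i=19
  [3] ...## => #  t=1,i=10
  [2] ...#. => #  t=0,i=18
  [1] ....# => #  t=0,i=17
  [0] ..... => #  t=0,i=16
  bits 11100010111011100100110100111111 = 3807268159

3807268159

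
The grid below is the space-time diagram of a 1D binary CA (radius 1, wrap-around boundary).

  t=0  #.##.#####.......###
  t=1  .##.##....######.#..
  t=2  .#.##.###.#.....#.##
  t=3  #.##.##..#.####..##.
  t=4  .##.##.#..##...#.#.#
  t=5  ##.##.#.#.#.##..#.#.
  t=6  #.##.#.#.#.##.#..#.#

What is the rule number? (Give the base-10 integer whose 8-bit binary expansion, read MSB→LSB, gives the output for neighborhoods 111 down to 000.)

57

  [7] ### => .  t=0,i=6
  [6] ##. => .  t=0,i=0
  [5] #.# => #  t=0,i=1
  [4] #.. => #  t=0,i=10
  [3] .## => #  t=0,i=2
  [2] .#. => .  t=1,i=17
  [1] ..# => .  t=0,i=16
  [0] ... => #  t=0,i=11
  bits 00111001 = 57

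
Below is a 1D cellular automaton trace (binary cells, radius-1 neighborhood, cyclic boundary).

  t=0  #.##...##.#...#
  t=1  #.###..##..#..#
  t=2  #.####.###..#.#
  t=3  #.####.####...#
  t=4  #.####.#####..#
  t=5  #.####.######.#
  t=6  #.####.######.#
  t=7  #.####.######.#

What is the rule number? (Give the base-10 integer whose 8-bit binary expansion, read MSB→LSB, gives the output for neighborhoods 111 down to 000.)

  ### -> #   bit 7 = 1  t=1,i=3
  ##. -> #   bit 6 = 1  t=0,i=0
  #.# -> .   bit 5 = 0  t=0,i=1
  #.. -> #   bit 4 = 1  t=0,i=4
  .## -> #   bit 3 = 1  t=0,i=2
  .#. -> .   bit 2 = 0  t=0,i=10
  ..# -> .   bit 1 = 0  t=0,i=6
  ... -> .   bit 0 = 0  t=0,i=5
  bits 11011000 = 216

216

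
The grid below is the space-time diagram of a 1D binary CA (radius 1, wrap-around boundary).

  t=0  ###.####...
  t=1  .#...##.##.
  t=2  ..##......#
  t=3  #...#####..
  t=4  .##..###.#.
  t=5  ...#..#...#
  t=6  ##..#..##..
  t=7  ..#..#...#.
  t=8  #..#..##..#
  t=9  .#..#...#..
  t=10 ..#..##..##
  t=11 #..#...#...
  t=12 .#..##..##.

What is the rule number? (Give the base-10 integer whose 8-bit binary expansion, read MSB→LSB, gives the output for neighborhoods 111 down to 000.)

  [7] ### => #  t=0,i=1
  [6] ##. => .  t=0,i=2
  [5] #.# => .  t=0,i=3
  [4] #.. => #  t=0,i=8
  [3] .## => .  t=0,i=0
  [2] .#. => .  t=1,i=1
  [1] ..# => .  t=0,i=10
  [0] ... => #  t=0,i=9
  bits 10010001 = 145

145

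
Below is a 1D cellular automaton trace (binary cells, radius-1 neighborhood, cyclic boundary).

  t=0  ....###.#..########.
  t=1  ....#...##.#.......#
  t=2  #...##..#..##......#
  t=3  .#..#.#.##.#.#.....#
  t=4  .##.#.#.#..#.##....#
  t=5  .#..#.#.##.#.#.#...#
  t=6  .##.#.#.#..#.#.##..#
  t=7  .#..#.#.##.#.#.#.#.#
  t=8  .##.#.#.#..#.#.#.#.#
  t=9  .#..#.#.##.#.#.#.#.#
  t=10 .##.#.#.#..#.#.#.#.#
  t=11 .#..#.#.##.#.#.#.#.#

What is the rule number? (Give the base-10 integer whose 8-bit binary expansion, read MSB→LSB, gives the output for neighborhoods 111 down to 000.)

  ### -> .   bit 7 = 0  t=0,i=5
  ##. -> .   bit 6 = 0  t=0,i=6
  #.# -> .   bit 5 = 0  t=0,i=7
  #.. -> #   bit 4 = 1  t=0,i=9
  .## -> #   bit 3 = 1  t=0,i=4
  .#. -> #   bit 2 = 1  t=0,i=8
  ..# -> .   bit 1 = 0  t=0,i=3
  ... -> .   bit 0 = 0  t=0,i=0
  bits 00011100 = 28

28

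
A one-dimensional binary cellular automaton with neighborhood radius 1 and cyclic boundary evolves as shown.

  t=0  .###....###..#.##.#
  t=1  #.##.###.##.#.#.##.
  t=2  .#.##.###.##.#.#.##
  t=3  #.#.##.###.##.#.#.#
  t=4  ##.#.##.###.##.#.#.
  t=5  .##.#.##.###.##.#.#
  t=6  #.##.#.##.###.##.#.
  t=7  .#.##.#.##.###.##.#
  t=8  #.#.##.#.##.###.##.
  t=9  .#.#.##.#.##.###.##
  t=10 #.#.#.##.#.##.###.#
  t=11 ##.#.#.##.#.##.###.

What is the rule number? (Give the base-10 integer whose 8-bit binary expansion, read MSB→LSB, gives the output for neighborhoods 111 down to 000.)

227

  ###|#  b7=1 t=0,i=2
  ##.|#  b6=1 t=0,i=3
  #.#|#  b5=1 t=0,i=0
  #..|.  b4=0 t=0,i=4
  .##|.  b3=0 t=0,i=1
  .#.|.  b2=0 t=0,i=13
  ..#|#  b1=1 t=0,i=7
  ...|#  b0=1 t=0,i=5
  bits 11100011 = 227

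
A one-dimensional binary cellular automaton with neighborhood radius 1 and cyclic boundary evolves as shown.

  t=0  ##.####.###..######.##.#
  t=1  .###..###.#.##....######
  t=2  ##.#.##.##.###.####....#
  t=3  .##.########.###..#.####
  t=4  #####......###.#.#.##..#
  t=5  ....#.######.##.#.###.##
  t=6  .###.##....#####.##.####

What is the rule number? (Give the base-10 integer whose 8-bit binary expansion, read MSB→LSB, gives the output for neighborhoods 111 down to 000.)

107

  nb ###: next=.  (t=0,i=0, bit7=0)
  nb ##.: next=#  (t=0,i=1, bit6=1)
  nb #.#: next=#  (t=0,i=2, bit5=1)
  nb #..: next=.  (t=0,i=11, bit4=0)
  nb .##: next=#  (t=0,i=3, bit3=1)
  nb .#.: next=.  (t=1,i=10, bit2=0)
  nb ..#: next=#  (t=0,i=12, bit1=1)
  nb ...: next=#  (t=1,i=15, bit0=1)
  bits 01101011 = 107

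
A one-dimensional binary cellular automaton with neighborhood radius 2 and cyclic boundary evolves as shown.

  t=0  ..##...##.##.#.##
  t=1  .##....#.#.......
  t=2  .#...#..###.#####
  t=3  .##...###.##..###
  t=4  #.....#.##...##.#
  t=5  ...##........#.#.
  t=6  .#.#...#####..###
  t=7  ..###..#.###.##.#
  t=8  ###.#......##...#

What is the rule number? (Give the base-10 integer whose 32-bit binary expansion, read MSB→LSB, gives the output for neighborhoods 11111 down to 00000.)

  #####|#  b31=1 t=2,i=14
  ####.|#  b30=1 t=2,i=15
  ###.#|#  b29=1 t=2,i=10
  ###..|#  b28=1 t=6,i=11
  ##.##|#  b27=1 t=0,i=9
  ##.#.|.  b26=0 t=0,i=12
  ##..#|.  b25=0 t=0,i=0
  ##...|.  b24=0 t=0,i=4
  #.###|.  b23=0 t=2,i=12
  #.##.|.  b22=0 t=0,i=10
  #.#.#|.  b21=0 t=0,i=13
  #.#..|#  b20=1 t=1,i=9
  #..##|#  b19=1 t=0,i=1
  #..#.|.  b18=0 t=7,i=6
  #...#|.  b17=0 t=0,i=5
  #....|.  b16=0 t=1,i=4
  .####|.  b15=0 t=2,i=13
  .###.|.  b14=0 t=2,i=9
  .##.#|.  b13=0 t=0,i=8
  .##..|.  b12=0 t=0,i=3
  .#.##|.  b11=0 t=0,i=14
  .#.#.|#  b10=1 t=1,i=8
  .#..#|#  b9=1 t=2,i=6
  .#...|#  b8=1 t=1,i=10
  ..###|#  b7=1 t=2,i=8
  ..##.|#  b6=1 t=0,i=2
  ..#.#|.  b5=0 t=1,i=7
  ..#..|.  b4=0 t=2,i=5
  ...##|.  b3=0 t=0,i=6
  ...#.|.  b2=0 t=1,i=6
  ....#|#  b1=1 t=1,i=5
  .....|#  b0=1 t=1,i=12
  bits 11111000000110000000011111000011 = 4162324419

4162324419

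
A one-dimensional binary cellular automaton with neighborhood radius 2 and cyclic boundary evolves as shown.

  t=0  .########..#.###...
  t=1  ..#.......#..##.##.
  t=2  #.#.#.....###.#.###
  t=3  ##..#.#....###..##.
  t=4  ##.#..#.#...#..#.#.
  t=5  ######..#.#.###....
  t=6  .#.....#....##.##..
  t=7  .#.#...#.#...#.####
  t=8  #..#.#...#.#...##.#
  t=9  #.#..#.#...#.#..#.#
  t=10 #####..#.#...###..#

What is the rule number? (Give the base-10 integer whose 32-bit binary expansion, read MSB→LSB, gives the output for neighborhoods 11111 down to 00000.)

635433488

  #####|.  b31=0 t=0,i=3
  ####.|.  b30=0 t=0,i=7
  ###.#|#  b29=1 t=2,i=0
  ###..|.  b28=0 t=0,i=8
  ##.##|.  b27=0 t=1,i=15
  ##.#.|#  b26=1 t=2,i=1
  ##..#|.  b25=0 t=0,i=9
  ##...|#  b24=1 t=0,i=16
  #.###|#  b23=1 t=0,i=13
  #.##.|#  b22=1 t=1,i=16
  #.#.#|.  b21=0 t=2,i=2
  #.#..|#  b20=1 t=2,i=4
  #..##|#  b19=1 t=1,i=12
  #..#.|#  b18=1 t=0,i=10
  #...#|#  b17=1 t=1,i=0
  #....|#  b16=1 t=0,i=17
  .####|#  b15=1 t=0,i=2
  .###.|#  b14=1 t=0,i=14
  .##.#|#  b13=1 t=1,i=14
  .##..|#  b12=1 t=1,i=17
  .#.##|.  b11=0 t=0,i=12
  .#.#.|.  b10=0 t=2,i=3
  .#..#|#  b9=1 t=1,i=11
  .#...|.  b8=0 t=1,i=3
  ..###|.  b7=0 t=0,i=1
  ..##.|.  b6=0 t=1,i=13
  ..#.#|.  b5=0 t=0,i=11
  ..#..|#  b4=1 t=1,i=2
  ...##|.  b3=0 t=0,i=0
  ...#.|.  b2=0 t=1,i=1
  ....#|.  b1=0 t=0,i=18
  .....|.  b0=0 t=1,i=5
  bits 00100101110111111111001000010000 = 635433488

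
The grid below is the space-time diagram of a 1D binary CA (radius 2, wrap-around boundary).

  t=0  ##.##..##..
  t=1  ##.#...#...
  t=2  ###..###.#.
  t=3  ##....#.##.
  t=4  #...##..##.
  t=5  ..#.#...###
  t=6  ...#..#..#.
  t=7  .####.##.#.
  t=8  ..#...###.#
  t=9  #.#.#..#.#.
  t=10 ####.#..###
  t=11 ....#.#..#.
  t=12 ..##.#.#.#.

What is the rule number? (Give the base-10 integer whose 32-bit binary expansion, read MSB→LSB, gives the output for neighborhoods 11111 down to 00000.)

  nb #####: next=.  (t=10,i=0, bit31=0)
  nb ####.: next=.  (t=7,i=3, bit30=0)
  nb ###.#: next=.  (t=2,i=7, bit29=0)
  nb ###..: next=.  (t=2,i=2, bit28=0)
  nb ##.##: next=.  (t=0,i=2, bit27=0)
  nb ##.#.: next=#  (t=1,i=2, bit26=1)
  nb ##..#: next=.  (t=0,i=5, bit25=0)
  nb ##...: next=.  (t=3,i=2, bit24=0)
  nb #.###: next=#  (t=2,i=0, bit23=1)
  nb #.##.: next=#  (t=0,i=3, bit22=1)
  nb #.#.#: next=#  (t=2,i=9, bit21=1)
  nb #.#..: next=.  (t=1,i=3, bit20=0)
  nb #..##: next=.  (t=0,i=6, bit19=0)
  nb #..#.: next=.  (t=5,i=1, bit18=0)
  nb #...#: next=#  (t=1,i=5, bit17=1)
  nb #....: next=.  (t=3,i=3, bit16=0)
  nb .####: next=#  (t=7,i=2, bit15=1)
  nb .###.: next=#  (t=2,i=1, bit14=1)
  nb .##.#: next=#  (t=0,i=1, bit13=1)
  nb .##..: next=.  (t=0,i=4, bit12=0)
  nb .#.##: next=.  (t=2,i=10, bit11=0)
  nb .#.#.: next=#  (t=5,i=3, bit10=1)
  nb .#..#: next=#  (t=6,i=4, bit9=1)
  nb .#...: next=.  (t=1,i=4, bit8=0)
  nb ..###: next=.  (t=2,i=5, bit7=0)
  nb ..##.: next=#  (t=0,i=0, bit6=1)
  nb ..#.#: next=.  (t=3,i=6, bit5=0)
  nb ..#..: next=#  (t=1,i=7, bit4=1)
  nb ...##: next=.  (t=1,i=10, bit3=0)
  nb ...#.: next=#  (t=1,i=6, bit2=1)
  nb ....#: next=#  (t=3,i=4, bit1=1)
  nb .....: next=.  (t=11,i=1, bit0=0)
  bits 00000100111000101110011001010110 = 81978966

81978966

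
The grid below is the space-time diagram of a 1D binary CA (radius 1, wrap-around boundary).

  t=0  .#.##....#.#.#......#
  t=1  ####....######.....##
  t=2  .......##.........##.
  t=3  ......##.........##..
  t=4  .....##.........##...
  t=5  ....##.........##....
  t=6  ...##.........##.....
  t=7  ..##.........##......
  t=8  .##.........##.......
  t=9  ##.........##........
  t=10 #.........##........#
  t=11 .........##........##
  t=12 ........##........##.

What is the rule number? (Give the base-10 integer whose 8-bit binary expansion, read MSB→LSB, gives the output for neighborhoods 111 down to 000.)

46

  nb ###: next=.  (t=1,i=0, bit7=0)
  nb ##.: next=.  (t=0,i=4, bit6=0)
  nb #.#: next=#  (t=0,i=0, bit5=1)
  nb #..: next=.  (t=0,i=5, bit4=0)
  nb .##: next=#  (t=0,i=3, bit3=1)
  nb .#.: next=#  (t=0,i=1, bit2=1)
  nb ..#: next=#  (t=0,i=8, bit1=1)
  nb ...: next=.  (t=0,i=6, bit0=0)
  bits 00101110 = 46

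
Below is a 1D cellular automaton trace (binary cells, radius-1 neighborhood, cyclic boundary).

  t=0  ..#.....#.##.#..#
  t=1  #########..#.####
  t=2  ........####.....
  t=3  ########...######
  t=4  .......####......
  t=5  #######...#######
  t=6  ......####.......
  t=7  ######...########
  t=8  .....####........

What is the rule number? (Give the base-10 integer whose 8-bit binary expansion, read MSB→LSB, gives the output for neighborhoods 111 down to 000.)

  [7] ### => .  t=1,i=0
  [6] ##. => #  t=0,i=11
  [5] #.# => .  t=0,i=9
  [4] #.. => #  t=0,i=0
  [3] .## => .  t=0,i=10
  [2] .#. => #  t=0,i=2
  [1] ..# => #  t=0,i=1
  [0] ... => #  t=0,i=4
  bits 01010111 = 87

87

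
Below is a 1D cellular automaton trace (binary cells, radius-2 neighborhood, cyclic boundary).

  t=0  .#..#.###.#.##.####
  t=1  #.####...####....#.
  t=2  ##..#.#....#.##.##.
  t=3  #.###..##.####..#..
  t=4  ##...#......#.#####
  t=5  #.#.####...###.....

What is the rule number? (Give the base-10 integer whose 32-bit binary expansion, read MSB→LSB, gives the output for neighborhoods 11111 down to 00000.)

1197804340

  nb #####: next=.  (t=4,i=16, bit31=0)
  nb ####.: next=#  (t=0,i=17, bit30=1)
  nb ###.#: next=.  (t=0,i=8, bit29=0)
  nb ###..: next=.  (t=1,i=5, bit28=0)
  nb ##.##: next=.  (t=0,i=14, bit27=0)
  nb ##.#.: next=#  (t=0,i=0, bit26=1)
  nb ##..#: next=#  (t=2,i=2, bit25=1)
  nb ##...: next=#  (t=1,i=6, bit24=1)
  nb #.###: next=.  (t=0,i=6, bit23=0)
  nb #.##.: next=#  (t=0,i=12, bit22=1)
  nb #.#.#: next=#  (t=0,i=10, bit21=1)
  nb #.#..: next=.  (t=0,i=1, bit20=0)
  nb #..##: next=.  (t=3,i=6, bit19=0)
  nb #..#.: next=#  (t=0,i=3, bit18=1)
  nb #...#: next=.  (t=1,i=7, bit17=0)
  nb #....: next=#  (t=1,i=14, bit16=1)
  nb .####: next=.  (t=0,i=16, bit15=0)
  nb .###.: next=.  (t=0,i=7, bit14=0)
  nb .##.#: next=.  (t=0,i=13, bit13=0)
  nb .##..: next=.  (t=2,i=1, bit12=0)
  nb .#.##: next=#  (t=0,i=5, bit11=1)
  nb .#.#.: next=.  (t=1,i=18, bit10=0)
  nb .#..#: next=#  (t=0,i=2, bit9=1)
  nb .#...: next=#  (t=2,i=7, bit8=1)
  nb ..###: next=.  (t=1,i=9, bit7=0)
  nb ..##.: next=.  (t=3,i=7, bit6=0)
  nb ..#.#: next=#  (t=0,i=4, bit5=1)
  nb ..#..: next=#  (t=3,i=16, bit4=1)
  nb ...##: next=.  (t=1,i=8, bit3=0)
  nb ...#.: next=#  (t=1,i=16, bit2=1)
  nb ....#: next=.  (t=1,i=15, bit1=0)
  nb .....: next=.  (t=4,i=8, bit0=0)
  bits 01000111011001010000101100110100 = 1197804340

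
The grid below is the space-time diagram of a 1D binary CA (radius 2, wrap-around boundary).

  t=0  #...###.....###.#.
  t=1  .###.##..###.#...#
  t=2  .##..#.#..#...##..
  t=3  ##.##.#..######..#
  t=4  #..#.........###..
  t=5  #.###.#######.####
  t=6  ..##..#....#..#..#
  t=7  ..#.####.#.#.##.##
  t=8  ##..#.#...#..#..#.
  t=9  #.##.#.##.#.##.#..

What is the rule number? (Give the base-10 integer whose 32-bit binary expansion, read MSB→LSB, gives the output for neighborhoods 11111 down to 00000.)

  ##### -> .   bit 31 = 0  t=3,i=11
  ####. -> #   bit 30 = 1  t=3,i=13
  ###.# -> .   bit 29 = 0  t=0,i=14
  ###.. -> #   bit 28 = 1  t=0,i=6
  ##.## -> .   bit 27 = 0  t=1,i=4
  ##.#. -> .   bit 26 = 0  t=0,i=15
  ##..# -> #   bit 25 = 1  t=1,i=7
  ##... -> .   bit 24 = 0  t=0,i=7
  #.### -> #   bit 23 = 1  t=1,i=1
  #.##. -> #   bit 22 = 1  t=1,i=5
  #.#.# -> .   bit 21 = 0  t=0,i=16
  #.#.. -> .   bit 20 = 0  t=0,i=0
  #..## -> .   bit 19 = 0  t=1,i=8
  #..#. -> #   bit 18 = 1  t=2,i=4
  #...# -> #   bit 17 = 1  t=0,i=2
  #.... -> .   bit 16 = 0  t=0,i=8
  .#### -> .   bit 15 = 0  t=3,i=10
  .###. -> #   bit 14 = 1  t=0,i=5
  .##.# -> .   bit 13 = 0  t=3,i=4
  .##.. -> .   bit 12 = 0  t=1,i=6
  .#.## -> .   bit 11 = 0  t=1,i=0
  .#.#. -> #   bit 10 = 1  t=0,i=17
  .#..# -> .   bit 9 = 0  t=2,i=8
  .#... -> #   bit 8 = 1  t=0,i=1
  ..### -> .   bit 7 = 0  t=0,i=4
  ..##. -> #   bit 6 = 1  t=2,i=1
  ..#.# -> .   bit 5 = 0  t=1,i=17
  ..#.. -> #   bit 4 = 1  t=2,i=10
  ...## -> #   bit 3 = 1  t=0,i=3
  ...#. -> .   bit 2 = 0  t=1,i=16
  ....# -> #   bit 1 = 1  t=0,i=10
  ..... -> #   bit 0 = 1  t=0,i=9
  bits 01010010110001100100010101011011 = 1388725595

1388725595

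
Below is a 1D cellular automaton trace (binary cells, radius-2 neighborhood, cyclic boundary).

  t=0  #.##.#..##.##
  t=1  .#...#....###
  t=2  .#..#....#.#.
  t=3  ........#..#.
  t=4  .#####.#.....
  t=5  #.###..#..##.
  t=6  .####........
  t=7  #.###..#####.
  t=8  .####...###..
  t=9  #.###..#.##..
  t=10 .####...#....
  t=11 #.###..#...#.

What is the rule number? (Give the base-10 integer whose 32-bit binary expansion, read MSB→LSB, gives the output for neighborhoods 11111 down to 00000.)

  #####|#  b31=1 t=4,i=3
  ####.|#  b30=1 t=4,i=4
  ###.#|.  b29=0 t=0,i=0
  ###..|#  b28=1 t=5,i=4
  ##.##|#  b27=1 t=0,i=1
  ##.#.|.  b26=0 t=0,i=4
  ##..#|.  b25=0 t=5,i=5
  ##...|.  b24=0 t=6,i=5
  #.###|#  b23=1 t=0,i=11
  #.##.|.  b22=0 t=0,i=2
  #.#.#|.  b21=0 t=5,i=0
  #.#..|#  b20=1 t=0,i=5
  #..##|.  b19=0 t=0,i=7
  #..#.|.  b18=0 t=2,i=0
  #...#|.  b17=0 t=1,i=3
  #....|.  b16=0 t=1,i=7
  .####|#  b15=1 t=4,i=2
  .###.|#  b14=1 t=0,i=12
  .##.#|.  b13=0 t=0,i=3
  .##..|.  b12=0 t=9,i=10
  .#.##|#  b11=1 t=5,i=1
  .#.#.|.  b10=0 t=2,i=10
  .#..#|.  b9=0 t=0,i=6
  .#...|.  b8=0 t=1,i=2
  ..###|.  b7=0 t=1,i=10
  ..##.|.  b6=0 t=0,i=8
  ..#.#|.  b5=0 t=2,i=9
  ..#..|.  b4=0 t=1,i=5
  ...##|#  b3=1 t=1,i=9
  ...#.|#  b2=1 t=1,i=4
  ....#|.  b1=0 t=1,i=8
  .....|#  b0=1 t=3,i=1
  bits 11011000100100001100100000001101 = 3633367053

3633367053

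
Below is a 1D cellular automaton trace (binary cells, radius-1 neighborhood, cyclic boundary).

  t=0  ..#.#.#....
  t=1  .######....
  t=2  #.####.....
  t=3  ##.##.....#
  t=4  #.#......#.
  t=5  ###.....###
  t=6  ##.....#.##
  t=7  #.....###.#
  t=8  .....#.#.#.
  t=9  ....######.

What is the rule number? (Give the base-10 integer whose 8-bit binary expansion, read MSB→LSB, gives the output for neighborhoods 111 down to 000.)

  [7] ### => #  t=1,i=2
  [6] ##. => .  t=1,i=6
  [5] #.# => #  t=0,i=3
  [4] #.. => .  t=0,i=7
  [3] .## => .  t=1,i=1
  [2] .#. => #  t=0,i=2
  [1] ..# => #  t=0,i=1
  [0] ... => .  t=0,i=0
  bits 10100110 = 166

166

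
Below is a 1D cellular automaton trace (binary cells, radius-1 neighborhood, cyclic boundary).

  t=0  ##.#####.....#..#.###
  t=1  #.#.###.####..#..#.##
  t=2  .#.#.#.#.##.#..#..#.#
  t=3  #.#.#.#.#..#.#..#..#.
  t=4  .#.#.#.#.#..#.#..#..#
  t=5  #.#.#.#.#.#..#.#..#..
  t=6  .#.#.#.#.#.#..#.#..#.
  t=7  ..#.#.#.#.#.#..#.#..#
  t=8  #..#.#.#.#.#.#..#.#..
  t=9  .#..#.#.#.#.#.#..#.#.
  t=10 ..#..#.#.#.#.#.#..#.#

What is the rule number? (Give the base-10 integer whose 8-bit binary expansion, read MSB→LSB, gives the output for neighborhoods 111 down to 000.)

177

  ### -> #   bit 7 = 1  t=0,i=0
  ##. -> .   bit 6 = 0  t=0,i=1
  #.# -> #   bit 5 = 1  t=0,i=2
  #.. -> #   bit 4 = 1  t=0,i=8
  .## -> .   bit 3 = 0  t=0,i=3
  .#. -> .   bit 2 = 0  t=0,i=13
  ..# -> .   bit 1 = 0  t=0,i=12
  ... -> #   bit 0 = 1  t=0,i=9
  bits 10110001 = 177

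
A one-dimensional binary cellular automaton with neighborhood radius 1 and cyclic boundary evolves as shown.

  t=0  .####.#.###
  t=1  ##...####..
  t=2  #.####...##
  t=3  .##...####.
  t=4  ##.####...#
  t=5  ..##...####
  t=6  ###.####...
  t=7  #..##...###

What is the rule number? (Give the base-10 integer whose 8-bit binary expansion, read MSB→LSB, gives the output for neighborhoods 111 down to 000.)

63

  ### -> .   bit 7 = 0  t=0,i=2
  ##. -> .   bit 6 = 0  t=0,i=4
  #.# -> #   bit 5 = 1  t=0,i=0
  #.. -> #   bit 4 = 1  t=1,i=2
  .## -> #   bit 3 = 1  t=0,i=1
  .#. -> #   bit 2 = 1  t=0,i=6
  ..# -> #   bit 1 = 1  t=1,i=4
  ... -> #   bit 0 = 1  t=1,i=3
  bits 00111111 = 63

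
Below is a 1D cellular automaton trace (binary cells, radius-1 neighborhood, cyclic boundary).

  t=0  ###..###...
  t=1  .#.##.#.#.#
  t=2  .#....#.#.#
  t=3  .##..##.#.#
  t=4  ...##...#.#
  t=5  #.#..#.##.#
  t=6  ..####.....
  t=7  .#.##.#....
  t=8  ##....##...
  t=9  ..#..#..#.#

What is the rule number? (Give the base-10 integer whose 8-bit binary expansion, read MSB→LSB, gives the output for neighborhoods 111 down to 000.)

150

  ### -> #   bit 7 = 1  t=0,i=1
  ##. -> .   bit 6 = 0  t=0,i=2
  #.# -> .   bit 5 = 0  t=1,i=0
  #.. -> #   bit 4 = 1  t=0,i=3
  .## -> .   bit 3 = 0  t=0,i=0
  .#. -> #   bit 2 = 1  t=1,i=1
  ..# -> #   bit 1 = 1  t=0,i=4
  ... -> .   bit 0 = 0  t=0,i=9
  bits 10010110 = 150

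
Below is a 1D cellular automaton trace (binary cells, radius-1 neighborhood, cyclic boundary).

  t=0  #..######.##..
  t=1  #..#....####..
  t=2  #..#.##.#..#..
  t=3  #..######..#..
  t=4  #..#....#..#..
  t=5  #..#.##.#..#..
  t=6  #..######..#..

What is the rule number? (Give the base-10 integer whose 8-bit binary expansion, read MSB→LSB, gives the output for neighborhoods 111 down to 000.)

109

  nb ###: next=.  (t=0,i=4, bit7=0)
  nb ##.: next=#  (t=0,i=8, bit6=1)
  nb #.#: next=#  (t=0,i=9, bit5=1)
  nb #..: next=.  (t=0,i=1, bit4=0)
  nb .##: next=#  (t=0,i=3, bit3=1)
  nb .#.: next=#  (t=0,i=0, bit2=1)
  nb ..#: next=.  (t=0,i=2, bit1=0)
  nb ...: next=#  (t=1,i=5, bit0=1)
  bits 01101101 = 109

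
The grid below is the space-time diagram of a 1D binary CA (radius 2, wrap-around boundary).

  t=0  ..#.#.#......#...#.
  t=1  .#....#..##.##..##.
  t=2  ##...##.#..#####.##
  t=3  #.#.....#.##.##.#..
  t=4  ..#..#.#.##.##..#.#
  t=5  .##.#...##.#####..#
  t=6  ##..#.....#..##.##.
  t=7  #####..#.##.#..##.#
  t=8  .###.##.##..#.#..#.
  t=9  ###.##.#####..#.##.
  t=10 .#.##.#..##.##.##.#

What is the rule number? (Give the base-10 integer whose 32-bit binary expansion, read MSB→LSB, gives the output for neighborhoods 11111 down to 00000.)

3411826837

  [31] ##### => #  t=2,i=13
  [30] ####. => #  t=2,i=0
  [29] ###.# => .  t=2,i=15
  [28] ###.. => .  t=2,i=1
  [27] ##.## => #  t=1,i=11
  [26] ##.#. => .  t=2,i=7
  [25] ##..# => #  t=1,i=14
  [24] ##... => #  t=2,i=2
  [23] #.### => .  t=2,i=17
  [22] #.##. => #  t=1,i=12
  [21] #.#.# => .  t=0,i=4
  [20] #.#.. => #  t=0,i=6
  [19] #..## => #  t=1,i=8
  [18] #..#. => #  t=1,i=0
  [17] #...# => .  t=0,i=0
  [16] #.... => .  t=0,i=8
  [15] .#### => .  t=2,i=12
  [14] .###. => #  t=8,i=2
  [13] .##.# => .  t=1,i=10
  [12] .##.. => #  t=1,i=13
  [11] .#.## => #  t=3,i=9
  [10] .#.#. => .  t=0,i=3
  [9] .#..# => .  t=1,i=7
  [8] .#... => .  t=0,i=7
  [7] ..### => #  t=2,i=11
  [6] ..##. => .  t=1,i=9
  [5] ..#.# => .  t=0,i=2
  [4] ..#.. => #  t=0,i=13
  [3] ...## => .  t=2,i=4
  [2] ...#. => #  t=0,i=1
  [1] ....# => .  t=0,i=11
  [0] ..... => #  t=0,i=9
  bits 11001011010111000101100010010101 = 3411826837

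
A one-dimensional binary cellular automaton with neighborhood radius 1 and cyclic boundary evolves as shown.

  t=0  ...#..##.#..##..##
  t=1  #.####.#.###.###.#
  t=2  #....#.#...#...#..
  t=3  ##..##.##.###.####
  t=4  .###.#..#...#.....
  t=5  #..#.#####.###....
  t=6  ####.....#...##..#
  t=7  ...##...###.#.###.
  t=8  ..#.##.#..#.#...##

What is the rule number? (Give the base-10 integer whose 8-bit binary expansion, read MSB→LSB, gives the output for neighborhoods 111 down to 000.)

86

  [7] ### => .  t=1,i=3
  [6] ##. => #  t=0,i=7
  [5] #.# => .  t=0,i=8
  [4] #.. => #  t=0,i=0
  [3] .## => .  t=0,i=6
  [2] .#. => #  t=0,i=3
  [1] ..# => #  t=0,i=2
  [0] ... => .  t=0,i=1
  bits 01010110 = 86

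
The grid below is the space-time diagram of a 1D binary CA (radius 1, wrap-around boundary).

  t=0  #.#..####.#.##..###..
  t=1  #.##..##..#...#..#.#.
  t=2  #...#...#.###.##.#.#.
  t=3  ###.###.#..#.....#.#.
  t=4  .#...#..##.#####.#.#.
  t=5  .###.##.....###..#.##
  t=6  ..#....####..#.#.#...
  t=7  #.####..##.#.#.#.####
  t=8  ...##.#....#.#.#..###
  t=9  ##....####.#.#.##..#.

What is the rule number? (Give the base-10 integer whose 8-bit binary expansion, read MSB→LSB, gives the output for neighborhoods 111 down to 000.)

  nb ###: next=#  (t=0,i=6, bit7=1)
  nb ##.: next=.  (t=0,i=8, bit6=0)
  nb #.#: next=.  (t=0,i=1, bit5=0)
  nb #..: next=#  (t=0,i=3, bit4=1)
  nb .##: next=.  (t=0,i=5, bit3=0)
  nb .#.: next=#  (t=0,i=0, bit2=1)
  nb ..#: next=.  (t=0,i=4, bit1=0)
  nb ...: next=#  (t=1,i=12, bit0=1)
  bits 10010101 = 149

149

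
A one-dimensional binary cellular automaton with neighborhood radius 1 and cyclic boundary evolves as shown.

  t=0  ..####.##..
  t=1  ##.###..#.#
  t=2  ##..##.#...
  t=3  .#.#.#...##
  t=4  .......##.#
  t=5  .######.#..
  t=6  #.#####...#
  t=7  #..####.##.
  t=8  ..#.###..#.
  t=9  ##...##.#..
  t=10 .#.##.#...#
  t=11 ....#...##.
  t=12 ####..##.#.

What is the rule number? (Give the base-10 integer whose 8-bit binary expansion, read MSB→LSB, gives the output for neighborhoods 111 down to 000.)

  ###|#  b7=1 t=0,i=3
  ##.|#  b6=1 t=0,i=5
  #.#|.  b5=0 t=0,i=6
  #..|.  b4=0 t=0,i=9
  .##|.  b3=0 t=0,i=2
  .#.|.  b2=0 t=1,i=8
  ..#|#  b1=1 t=0,i=1
  ...|#  b0=1 t=0,i=0
  bits 11000011 = 195

195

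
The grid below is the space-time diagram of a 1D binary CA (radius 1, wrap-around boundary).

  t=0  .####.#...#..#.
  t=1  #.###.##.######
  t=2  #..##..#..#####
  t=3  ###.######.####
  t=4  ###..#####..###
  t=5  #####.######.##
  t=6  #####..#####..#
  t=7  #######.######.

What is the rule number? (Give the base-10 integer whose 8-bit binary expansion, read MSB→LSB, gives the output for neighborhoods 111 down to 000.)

  ### -> #   bit 7 = 1  t=0,i=2
  ##. -> #   bit 6 = 1  t=0,i=4
  #.# -> .   bit 5 = 0  t=0,i=5
  #.. -> #   bit 4 = 1  t=0,i=7
  .## -> .   bit 3 = 0  t=0,i=1
  .#. -> #   bit 2 = 1  t=0,i=6
  ..# -> #   bit 1 = 1  t=0,i=0
  ... -> .   bit 0 = 0  t=0,i=8
  bits 11010110 = 214

214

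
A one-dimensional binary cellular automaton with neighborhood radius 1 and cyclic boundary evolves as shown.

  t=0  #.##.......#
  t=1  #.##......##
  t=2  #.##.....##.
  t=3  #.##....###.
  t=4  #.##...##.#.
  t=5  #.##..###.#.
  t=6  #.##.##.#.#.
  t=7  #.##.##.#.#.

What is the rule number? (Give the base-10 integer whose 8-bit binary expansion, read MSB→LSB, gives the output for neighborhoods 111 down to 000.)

78

  nb ###: next=.  (t=1,i=11, bit7=0)
  nb ##.: next=#  (t=0,i=0, bit6=1)
  nb #.#: next=.  (t=0,i=1, bit5=0)
  nb #..: next=.  (t=0,i=4, bit4=0)
  nb .##: next=#  (t=0,i=2, bit3=1)
  nb .#.: next=#  (t=2,i=0, bit2=1)
  nb ..#: next=#  (t=0,i=10, bit1=1)
  nb ...: next=.  (t=0,i=5, bit0=0)
  bits 01001110 = 78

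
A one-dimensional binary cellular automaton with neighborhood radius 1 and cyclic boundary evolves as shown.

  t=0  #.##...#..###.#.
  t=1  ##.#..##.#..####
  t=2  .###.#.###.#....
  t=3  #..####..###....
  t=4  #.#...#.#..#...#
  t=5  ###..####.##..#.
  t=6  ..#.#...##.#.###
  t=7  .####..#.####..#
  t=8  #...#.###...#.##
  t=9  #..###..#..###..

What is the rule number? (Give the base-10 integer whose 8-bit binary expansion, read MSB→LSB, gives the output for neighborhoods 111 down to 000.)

  nb ###: next=.  (t=0,i=11, bit7=0)
  nb ##.: next=#  (t=0,i=3, bit6=1)
  nb #.#: next=#  (t=0,i=1, bit5=1)
  nb #..: next=.  (t=0,i=4, bit4=0)
  nb .##: next=.  (t=0,i=2, bit3=0)
  nb .#.: next=#  (t=0,i=0, bit2=1)
  nb ..#: next=#  (t=0,i=6, bit1=1)
  nb ...: next=.  (t=0,i=5, bit0=0)
  bits 01100110 = 102

102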